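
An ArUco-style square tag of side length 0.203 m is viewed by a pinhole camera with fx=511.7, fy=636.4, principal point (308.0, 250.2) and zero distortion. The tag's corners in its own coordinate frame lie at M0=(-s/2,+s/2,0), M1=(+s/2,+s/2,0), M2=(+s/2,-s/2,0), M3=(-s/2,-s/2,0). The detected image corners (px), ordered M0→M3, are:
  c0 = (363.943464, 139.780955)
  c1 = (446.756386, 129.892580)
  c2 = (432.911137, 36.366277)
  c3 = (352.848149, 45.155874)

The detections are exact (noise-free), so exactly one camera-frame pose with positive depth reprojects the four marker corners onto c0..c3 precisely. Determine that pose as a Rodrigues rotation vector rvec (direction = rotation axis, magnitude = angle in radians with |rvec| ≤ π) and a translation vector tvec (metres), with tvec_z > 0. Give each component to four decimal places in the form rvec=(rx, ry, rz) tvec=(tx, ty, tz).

rvec=(-0.2211, -0.0392, -0.1091) tvec=(0.2238, -0.3221, 1.2558)

Intrinsics K: fx=511.7, fy=636.4, cx=308.0, cy=250.2
Marker side s = 0.203 m; corners in marker frame (Z=0):
  M0 = (-0.1015, +0.1015, 0)
  M1 = (+0.1015, +0.1015, 0)
  M2 = (+0.1015, -0.1015, 0)
  M3 = (-0.1015, -0.1015, 0)
Detected image corners:
  c0 = (363.943464, 139.780955) px
  c1 = (446.756386, 129.892580) px
  c2 = (432.911137, 36.366277) px
  c3 = (352.848149, 45.155874) px
Planar DLT: solve 8×8 A·h = b for H (H[2,2]=1):
  H  [+417.18121 -7.40098 +399.17260]
  H  [-42.40964 +448.26813 +86.95606]
  H  [+0.04041 -0.17253 +1.00000]
B = K⁻¹H; ‖b₁‖=0.796282, ‖b₂‖=0.796282; λ = 2/(‖b₁‖+‖b₂‖) = 1.255837, sign → tz>0 ⇒ λ=+1.255837
r₁ = λ·B[:,0] = (+0.99332,-0.10364,+0.05075); r₂ = λ·B[:,1] = (+0.11225,+0.96977,-0.21667)
r₃ = r₁×r₂ = (-0.02676,+0.22092,+0.97493); SVD([r₁ r₂ r₃]) → R = UVᵀ:
  R  [+0.99332 +0.11225 -0.02676]
  R  [-0.10364 +0.96977 +0.22092]
  R  [+0.05075 -0.21667 +0.97493]
t = (+0.22376, -0.32214, +1.25584) m
tr R = 2.938015; θ = arccos((tr R − 1)/2) = 0.249615 rad = 14.302°
axis k = ((R−Rᵀ)₃₂, (R−Rᵀ)₁₃, (R−Rᵀ)₂₁) / (2 sinθ) = (-0.885689, -0.156870, -0.436974)
rvec = θ·k = (-0.221081, -0.039157, -0.109075)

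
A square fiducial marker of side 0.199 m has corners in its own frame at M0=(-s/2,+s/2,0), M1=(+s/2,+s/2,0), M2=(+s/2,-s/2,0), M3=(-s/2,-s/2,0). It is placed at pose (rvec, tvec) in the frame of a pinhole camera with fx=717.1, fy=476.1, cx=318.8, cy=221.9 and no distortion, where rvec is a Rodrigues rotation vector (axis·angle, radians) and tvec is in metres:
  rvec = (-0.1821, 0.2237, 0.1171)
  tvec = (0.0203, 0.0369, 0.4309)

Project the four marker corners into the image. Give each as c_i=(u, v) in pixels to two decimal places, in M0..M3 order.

c0=(171.99, 357.59) c1=(507.83, 396.50) c2=(538.63, 164.89) c3=(223.40, 151.31)

Intrinsics K: fx=717.1, fy=476.1, cx=318.8, cy=221.9
Marker side s = 0.199 m; corners in marker frame (Z=0):
  M0 = (-0.0995, +0.0995, 0)
  M1 = (+0.0995, +0.0995, 0)
  M2 = (+0.0995, -0.0995, 0)
  M3 = (-0.0995, -0.0995, 0)
rvec = (-0.1821, 0.2237, 0.1171), |rvec| = θ = 0.31131 rad = 17.837°
Rodrigues: sinθ=0.30631, 1−cosθ=0.04807; R = I + sinθ·[k]× + (1−cosθ)·[k]×²:
    [+0.96838 -0.13542 +0.20953]
    [+0.09501 +0.97675 +0.19217]
    [-0.23068 -0.16618 +0.95873]
t = (0.0203, 0.0369, 0.4309) m
M0: Pc = R·M0+t = (-0.08953, +0.12463, +0.43732); u = 717.1·(-0.08953)/0.43732 + 318.8 = 171.9944, v = 476.1·(+0.12463)/0.43732 + 221.9 = 357.5857
M1: Pc = R·M1+t = (+0.10318, +0.14354, +0.39141); u = 717.1·(+0.10318)/0.39141 + 318.8 = 507.8331, v = 476.1·(+0.14354)/0.39141 + 221.9 = 396.4978
M2: Pc = R·M2+t = (+0.13013, -0.05083, +0.42448); u = 717.1·(+0.13013)/0.42448 + 318.8 = 538.6324, v = 476.1·(-0.05083)/0.42448 + 221.9 = 164.8857
M3: Pc = R·M3+t = (-0.06258, -0.06974, +0.47039); u = 717.1·(-0.06258)/0.47039 + 318.8 = 223.3986, v = 476.1·(-0.06974)/0.47039 + 221.9 = 151.3124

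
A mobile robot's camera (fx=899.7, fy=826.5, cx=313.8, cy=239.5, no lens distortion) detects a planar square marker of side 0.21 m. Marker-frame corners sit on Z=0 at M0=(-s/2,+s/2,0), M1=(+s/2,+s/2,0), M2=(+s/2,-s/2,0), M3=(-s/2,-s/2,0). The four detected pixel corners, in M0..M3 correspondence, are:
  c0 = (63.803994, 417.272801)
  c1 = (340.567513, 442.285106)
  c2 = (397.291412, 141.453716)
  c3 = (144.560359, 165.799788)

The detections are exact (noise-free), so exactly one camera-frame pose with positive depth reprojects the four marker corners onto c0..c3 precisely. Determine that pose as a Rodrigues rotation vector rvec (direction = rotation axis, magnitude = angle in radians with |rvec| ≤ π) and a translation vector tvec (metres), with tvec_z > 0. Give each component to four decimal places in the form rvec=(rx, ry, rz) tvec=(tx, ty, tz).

Intrinsics K: fx=899.7, fy=826.5, cx=313.8, cy=239.5
Marker side s = 0.21 m; corners in marker frame (Z=0):
  M0 = (-0.1050, +0.1050, 0)
  M1 = (+0.1050, +0.1050, 0)
  M2 = (+0.1050, -0.1050, 0)
  M3 = (-0.1050, -0.1050, 0)
Detected image corners:
  c0 = (63.803994, 417.272801) px
  c1 = (340.567513, 442.285106) px
  c2 = (397.291412, 141.453716) px
  c3 = (144.560359, 165.799788) px
Planar DLT: solve 8×8 A·h = b for H (H[2,2]=1):
  H  [+1055.62568 -486.92509 +227.09355]
  H  [-254.51771 +1114.02184 +282.22010]
  H  [-0.85034 -0.65305 +1.00000]
B = K⁻¹H; ‖b₁‖=1.699247, ‖b₂‖=1.699247; λ = 2/(‖b₁‖+‖b₂‖) = 0.588496, sign → tz>0 ⇒ λ=+0.588496
r₁ = λ·B[:,0] = (+0.86503,-0.03622,-0.50042); r₂ = λ·B[:,1] = (-0.18446,+0.90459,-0.38432)
r₃ = r₁×r₂ = (+0.46659,+0.42475,+0.77581); SVD([r₁ r₂ r₃]) → R = UVᵀ:
  R  [+0.86503 -0.18446 +0.46659]
  R  [-0.03622 +0.90459 +0.42475]
  R  [-0.50042 -0.38432 +0.77581]
t = (-0.05671, +0.03042, +0.58850) m
tr R = 2.545422; θ = arccos((tr R − 1)/2) = 0.687695 rad = 39.402°
axis k = ((R−Rᵀ)₃₂, (R−Rᵀ)₁₃, (R−Rᵀ)₂₁) / (2 sinθ) = (-0.637301, +0.761716, +0.116769)
rvec = θ·k = (-0.438269, +0.523829, +0.080302)

rvec=(-0.4383, 0.5238, 0.0803) tvec=(-0.0567, 0.0304, 0.5885)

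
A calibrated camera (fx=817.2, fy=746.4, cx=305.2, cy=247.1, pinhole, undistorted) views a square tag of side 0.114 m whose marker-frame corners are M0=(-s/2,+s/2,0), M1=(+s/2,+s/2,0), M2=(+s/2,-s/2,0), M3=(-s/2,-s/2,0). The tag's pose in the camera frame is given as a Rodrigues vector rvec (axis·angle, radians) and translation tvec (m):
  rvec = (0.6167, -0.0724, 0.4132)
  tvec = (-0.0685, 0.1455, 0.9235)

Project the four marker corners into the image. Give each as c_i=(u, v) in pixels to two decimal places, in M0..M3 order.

Intrinsics K: fx=817.2, fy=746.4, cx=305.2, cy=247.1
Marker side s = 0.114 m; corners in marker frame (Z=0):
  M0 = (-0.0570, +0.0570, 0)
  M1 = (+0.0570, +0.0570, 0)
  M2 = (+0.0570, -0.0570, 0)
  M3 = (-0.0570, -0.0570, 0)
rvec = (0.6167, -0.0724, 0.4132), |rvec| = θ = 0.74585 rad = 42.734°
Rodrigues: sinθ=0.67860, 1−cosθ=0.26549; R = I + sinθ·[k]× + (1−cosθ)·[k]×²:
    [+0.91602 -0.39725 +0.05574]
    [+0.35463 +0.73701 -0.57537]
    [+0.18748 +0.54681 +0.81599]
t = (-0.0685, 0.1455, 0.9235) m
M0: Pc = R·M0+t = (-0.14336, +0.16730, +0.94398); u = 817.2·(-0.14336)/0.94398 + 305.2 = 181.0973, v = 746.4·(+0.16730)/0.94398 + 247.1 = 379.3795
M1: Pc = R·M1+t = (-0.03893, +0.20772, +0.96536); u = 817.2·(-0.03893)/0.96536 + 305.2 = 272.2444, v = 746.4·(+0.20772)/0.96536 + 247.1 = 407.7093
M2: Pc = R·M2+t = (+0.00636, +0.12370, +0.90302); u = 817.2·(+0.00636)/0.90302 + 305.2 = 310.9521, v = 746.4·(+0.12370)/0.90302 + 247.1 = 349.3493
M3: Pc = R·M3+t = (-0.09807, +0.08328, +0.88164); u = 817.2·(-0.09807)/0.88164 + 305.2 = 214.2989, v = 746.4·(+0.08328)/0.88164 + 247.1 = 317.6016

c0=(181.10, 379.38) c1=(272.24, 407.71) c2=(310.95, 349.35) c3=(214.30, 317.60)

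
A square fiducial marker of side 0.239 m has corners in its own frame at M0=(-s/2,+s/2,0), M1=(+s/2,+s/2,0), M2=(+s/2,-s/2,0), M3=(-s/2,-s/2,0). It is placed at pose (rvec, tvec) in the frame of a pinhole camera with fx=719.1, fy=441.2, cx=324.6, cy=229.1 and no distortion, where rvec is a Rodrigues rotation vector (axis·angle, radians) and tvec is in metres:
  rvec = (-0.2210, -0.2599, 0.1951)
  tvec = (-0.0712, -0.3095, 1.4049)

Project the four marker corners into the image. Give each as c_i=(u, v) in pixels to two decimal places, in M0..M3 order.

c0=(215.92, 156.71) c1=(336.25, 175.98) c2=(354.81, 109.01) c3=(240.13, 87.89)

Intrinsics K: fx=719.1, fy=441.2, cx=324.6, cy=229.1
Marker side s = 0.239 m; corners in marker frame (Z=0):
  M0 = (-0.1195, +0.1195, 0)
  M1 = (+0.1195, +0.1195, 0)
  M2 = (+0.1195, -0.1195, 0)
  M3 = (-0.1195, -0.1195, 0)
rvec = (-0.2210, -0.2599, 0.1951), |rvec| = θ = 0.39301 rad = 22.518°
Rodrigues: sinθ=0.38297, 1−cosθ=0.07624; R = I + sinθ·[k]× + (1−cosθ)·[k]×²:
    [+0.94787 -0.16177 -0.27454]
    [+0.21847 +0.95710 +0.19033]
    [+0.23198 -0.24038 +0.94255]
t = (-0.0712, -0.3095, 1.4049) m
M0: Pc = R·M0+t = (-0.20380, -0.22123, +1.34845); u = 719.1·(-0.20380)/1.34845 + 324.6 = 215.9172, v = 441.2·(-0.22123)/1.34845 + 229.1 = 156.7148
M1: Pc = R·M1+t = (+0.02274, -0.16902, +1.40390); u = 719.1·(+0.02274)/1.40390 + 324.6 = 336.2476, v = 441.2·(-0.16902)/1.40390 + 229.1 = 175.9826
M2: Pc = R·M2+t = (+0.06140, -0.39777, +1.46135); u = 719.1·(+0.06140)/1.46135 + 324.6 = 354.8144, v = 441.2·(-0.39777)/1.46135 + 229.1 = 109.0089
M3: Pc = R·M3+t = (-0.16514, -0.44998, +1.40590); u = 719.1·(-0.16514)/1.40590 + 324.6 = 240.1335, v = 441.2·(-0.44998)/1.40590 + 229.1 = 87.8873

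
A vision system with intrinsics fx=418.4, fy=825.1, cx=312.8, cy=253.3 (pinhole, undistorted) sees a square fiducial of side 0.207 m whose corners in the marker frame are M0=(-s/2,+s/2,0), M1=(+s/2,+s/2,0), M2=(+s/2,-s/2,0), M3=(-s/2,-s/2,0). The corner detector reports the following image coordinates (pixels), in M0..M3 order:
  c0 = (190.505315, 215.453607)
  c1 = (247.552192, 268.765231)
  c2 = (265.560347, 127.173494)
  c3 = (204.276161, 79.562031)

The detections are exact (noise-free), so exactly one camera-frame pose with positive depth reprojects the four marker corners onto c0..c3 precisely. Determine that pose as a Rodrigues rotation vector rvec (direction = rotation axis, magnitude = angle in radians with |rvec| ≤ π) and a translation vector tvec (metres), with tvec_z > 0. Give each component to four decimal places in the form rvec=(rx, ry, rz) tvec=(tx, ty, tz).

Intrinsics K: fx=418.4, fy=825.1, cx=312.8, cy=253.3
Marker side s = 0.207 m; corners in marker frame (Z=0):
  M0 = (-0.1035, +0.1035, 0)
  M1 = (+0.1035, +0.1035, 0)
  M2 = (+0.1035, -0.1035, 0)
  M3 = (-0.1035, -0.1035, 0)
Detected image corners:
  c0 = (190.505315, 215.453607) px
  c1 = (247.552192, 268.765231) px
  c2 = (265.560347, 127.173494) px
  c3 = (204.276161, 79.562031) px
Planar DLT: solve 8×8 A·h = b for H (H[2,2]=1):
  H  [+218.48123 -15.92927 +225.84963]
  H  [+193.11930 +715.88632 +173.88144]
  H  [-0.29545 +0.26663 +1.00000]
B = K⁻¹H; ‖b₁‖=0.863081, ‖b₂‖=0.863081; λ = 2/(‖b₁‖+‖b₂‖) = 1.158640, sign → tz>0 ⇒ λ=+1.158640
r₁ = λ·B[:,0] = (+0.86095,+0.37628,-0.34232); r₂ = λ·B[:,1] = (-0.27507,+0.91044,+0.30893)
r₃ = r₁×r₂ = (+0.42791,-0.17181,+0.88734); SVD([r₁ r₂ r₃]) → R = UVᵀ:
  R  [+0.86095 -0.27507 +0.42791]
  R  [+0.37628 +0.91044 -0.17181]
  R  [-0.34232 +0.30893 +0.88734]
t = (-0.24078, -0.11152, +1.15864) m
tr R = 2.658726; θ = arccos((tr R − 1)/2) = 0.592830 rad = 33.967°
axis k = ((R−Rᵀ)₃₂, (R−Rᵀ)₁₃, (R−Rᵀ)₂₁) / (2 sinθ) = (+0.430224, +0.689296, +0.582905)
rvec = θ·k = (+0.255050, +0.408635, +0.345563)

rvec=(0.2550, 0.4086, 0.3456) tvec=(-0.2408, -0.1115, 1.1586)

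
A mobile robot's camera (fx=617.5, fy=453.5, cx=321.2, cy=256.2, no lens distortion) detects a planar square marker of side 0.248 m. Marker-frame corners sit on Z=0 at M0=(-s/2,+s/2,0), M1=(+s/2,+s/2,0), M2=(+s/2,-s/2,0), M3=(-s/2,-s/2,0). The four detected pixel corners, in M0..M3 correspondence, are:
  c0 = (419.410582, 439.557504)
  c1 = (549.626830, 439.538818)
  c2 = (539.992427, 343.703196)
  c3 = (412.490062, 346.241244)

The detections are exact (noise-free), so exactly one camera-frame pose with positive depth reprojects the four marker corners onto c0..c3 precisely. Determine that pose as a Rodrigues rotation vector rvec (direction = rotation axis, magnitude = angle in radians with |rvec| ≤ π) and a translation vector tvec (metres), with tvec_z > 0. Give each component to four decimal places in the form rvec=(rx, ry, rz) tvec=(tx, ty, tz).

Intrinsics K: fx=617.5, fy=453.5, cx=321.2, cy=256.2
Marker side s = 0.248 m; corners in marker frame (Z=0):
  M0 = (-0.1240, +0.1240, 0)
  M1 = (+0.1240, +0.1240, 0)
  M2 = (+0.1240, -0.1240, 0)
  M3 = (-0.1240, -0.1240, 0)
Detected image corners:
  c0 = (419.410582, 439.557504) px
  c1 = (549.626830, 439.538818) px
  c2 = (539.992427, 343.703196) px
  c3 = (412.490062, 346.241244) px
Planar DLT: solve 8×8 A·h = b for H (H[2,2]=1):
  H  [+467.43569 -4.14482 +479.47340]
  H  [-47.75111 +350.70759 +391.81168]
  H  [-0.10847 -0.07796 +1.00000]
B = K⁻¹H; ‖b₁‖=0.821781, ‖b₂‖=0.821781; λ = 2/(‖b₁‖+‖b₂‖) = 1.216869, sign → tz>0 ⇒ λ=+1.216869
r₁ = λ·B[:,0] = (+0.98980,-0.05356,-0.13199); r₂ = λ·B[:,1] = (+0.04118,+0.99464,-0.09486)
r₃ = r₁×r₂ = (+0.13636,+0.08846,+0.98670); SVD([r₁ r₂ r₃]) → R = UVᵀ:
  R  [+0.98980 +0.04118 +0.13636]
  R  [-0.05356 +0.99464 +0.08846]
  R  [-0.13199 -0.09486 +0.98670]
t = (+0.31190, +0.36388, +1.21687) m
tr R = 2.971143; θ = arccos((tr R − 1)/2) = 0.170079 rad = 9.745°
axis k = ((R−Rᵀ)₃₂, (R−Rᵀ)₁₃, (R−Rᵀ)₂₁) / (2 sinθ) = (-0.541535, +0.792728, -0.279861)
rvec = θ·k = (-0.092104, +0.134826, -0.047598)

rvec=(-0.0921, 0.1348, -0.0476) tvec=(0.3119, 0.3639, 1.2169)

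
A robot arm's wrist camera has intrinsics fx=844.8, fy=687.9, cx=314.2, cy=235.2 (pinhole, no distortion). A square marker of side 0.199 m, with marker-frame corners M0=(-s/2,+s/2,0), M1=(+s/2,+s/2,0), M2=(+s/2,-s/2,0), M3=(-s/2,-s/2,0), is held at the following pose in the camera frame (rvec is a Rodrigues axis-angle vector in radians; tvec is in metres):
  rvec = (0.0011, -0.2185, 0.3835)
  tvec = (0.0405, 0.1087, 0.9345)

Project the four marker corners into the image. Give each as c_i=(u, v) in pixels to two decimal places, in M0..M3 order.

c0=(233.93, 359.31) c1=(397.23, 407.20) c2=(461.59, 273.42) c3=(302.67, 219.81)

Intrinsics K: fx=844.8, fy=687.9, cx=314.2, cy=235.2
Marker side s = 0.199 m; corners in marker frame (Z=0):
  M0 = (-0.0995, +0.0995, 0)
  M1 = (+0.0995, +0.0995, 0)
  M2 = (+0.0995, -0.0995, 0)
  M3 = (-0.0995, -0.0995, 0)
rvec = (0.0011, -0.2185, 0.3835), |rvec| = θ = 0.44138 rad = 25.289°
Rodrigues: sinθ=0.42719, 1−cosθ=0.09584; R = I + sinθ·[k]× + (1−cosθ)·[k]×²:
    [+0.90416 -0.37129 -0.21127]
    [+0.37105 +0.92765 -0.04229]
    [+0.21168 -0.04016 +0.97651]
t = (0.0405, 0.1087, 0.9345) m
M0: Pc = R·M0+t = (-0.08641, +0.16408, +0.90944); u = 844.8·(-0.08641)/0.90944 + 314.2 = 233.9344, v = 687.9·(+0.16408)/0.90944 + 235.2 = 359.3110
M1: Pc = R·M1+t = (+0.09352, +0.23792, +0.95157); u = 844.8·(+0.09352)/0.95157 + 314.2 = 397.2281, v = 687.9·(+0.23792)/0.95157 + 235.2 = 407.1959
M2: Pc = R·M2+t = (+0.16741, +0.05332, +0.95956); u = 844.8·(+0.16741)/0.95956 + 314.2 = 461.5863, v = 687.9·(+0.05332)/0.95956 + 235.2 = 273.4236
M3: Pc = R·M3+t = (-0.01252, -0.02052, +0.91743); u = 844.8·(-0.01252)/0.91743 + 314.2 = 302.6701, v = 687.9·(-0.02052)/0.91743 + 235.2 = 219.8134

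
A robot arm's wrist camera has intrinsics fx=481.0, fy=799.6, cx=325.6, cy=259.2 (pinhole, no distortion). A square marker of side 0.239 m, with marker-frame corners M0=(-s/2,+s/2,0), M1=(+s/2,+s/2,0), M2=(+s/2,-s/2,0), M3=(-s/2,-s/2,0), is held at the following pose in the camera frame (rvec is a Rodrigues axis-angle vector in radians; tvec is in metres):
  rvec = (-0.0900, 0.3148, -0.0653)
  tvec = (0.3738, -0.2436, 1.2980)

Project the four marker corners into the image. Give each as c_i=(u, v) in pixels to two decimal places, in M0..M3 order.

c0=(422.47, 189.39) c1=(515.42, 173.35) c2=(507.39, 25.76) c3=(416.50, 49.53)

Intrinsics K: fx=481.0, fy=799.6, cx=325.6, cy=259.2
Marker side s = 0.239 m; corners in marker frame (Z=0):
  M0 = (-0.1195, +0.1195, 0)
  M1 = (+0.1195, +0.1195, 0)
  M2 = (+0.1195, -0.1195, 0)
  M3 = (-0.1195, -0.1195, 0)
rvec = (-0.0900, 0.3148, -0.0653), |rvec| = θ = 0.33386 rad = 19.129°
Rodrigues: sinθ=0.32769, 1−cosθ=0.05522; R = I + sinθ·[k]× + (1−cosθ)·[k]×²:
    [+0.94880 +0.05006 +0.31190]
    [-0.07813 +0.99388 +0.07815]
    [-0.30607 -0.09852 +0.94690]
t = (0.3738, -0.2436, 1.2980) m
M0: Pc = R·M0+t = (+0.26640, -0.11550, +1.32280); u = 481.0·(+0.26640)/1.32280 + 325.6 = 422.4692, v = 799.6·(-0.11550)/1.32280 + 259.2 = 189.3859
M1: Pc = R·M1+t = (+0.49316, -0.13417, +1.24965); u = 481.0·(+0.49316)/1.24965 + 325.6 = 515.4222, v = 799.6·(-0.13417)/1.24965 + 259.2 = 173.3513
M2: Pc = R·M2+t = (+0.48120, -0.37170, +1.27320); u = 481.0·(+0.48120)/1.27320 + 325.6 = 507.3918, v = 799.6·(-0.37170)/1.27320 + 259.2 = 25.7603
M3: Pc = R·M3+t = (+0.25444, -0.35303, +1.34635); u = 481.0·(+0.25444)/1.34635 + 325.6 = 416.5007, v = 799.6·(-0.35303)/1.34635 + 259.2 = 49.5336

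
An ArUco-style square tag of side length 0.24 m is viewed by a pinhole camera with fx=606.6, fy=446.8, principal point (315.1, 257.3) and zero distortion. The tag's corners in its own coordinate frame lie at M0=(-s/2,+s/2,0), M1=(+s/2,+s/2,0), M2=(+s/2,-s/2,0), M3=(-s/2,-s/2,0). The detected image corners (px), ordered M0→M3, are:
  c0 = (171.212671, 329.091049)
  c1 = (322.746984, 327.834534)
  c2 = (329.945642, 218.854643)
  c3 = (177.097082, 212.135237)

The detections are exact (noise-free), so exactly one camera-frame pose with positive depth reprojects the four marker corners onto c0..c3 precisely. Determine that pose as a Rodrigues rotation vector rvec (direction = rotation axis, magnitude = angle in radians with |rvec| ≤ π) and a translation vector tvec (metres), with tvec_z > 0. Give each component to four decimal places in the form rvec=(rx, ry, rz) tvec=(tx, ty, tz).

rvec=(0.0524, -0.2802, 0.0409) tvec=(-0.0971, 0.0319, 0.9469)

Intrinsics K: fx=606.6, fy=446.8, cx=315.1, cy=257.3
Marker side s = 0.24 m; corners in marker frame (Z=0):
  M0 = (-0.1200, +0.1200, 0)
  M1 = (+0.1200, +0.1200, 0)
  M2 = (+0.1200, -0.1200, 0)
  M3 = (-0.1200, -0.1200, 0)
Detected image corners:
  c0 = (171.212671, 329.091049) px
  c1 = (322.746984, 327.834534) px
  c2 = (329.945642, 218.854643) px
  c3 = (177.097082, 212.135237) px
Planar DLT: solve 8×8 A·h = b for H (H[2,2]=1):
  H  [+707.44010 -15.19667 +252.90711]
  H  [+90.97576 +483.32658 +272.35613]
  H  [+0.29301 +0.04858 +1.00000]
B = K⁻¹H; ‖b₁‖=1.056095, ‖b₂‖=1.056095; λ = 2/(‖b₁‖+‖b₂‖) = 0.946884, sign → tz>0 ⇒ λ=+0.946884
r₁ = λ·B[:,0] = (+0.96017,+0.03303,+0.27744); r₂ = λ·B[:,1] = (-0.04761,+0.99781,+0.04600)
r₃ = r₁×r₂ = (-0.27532,-0.05737,+0.95964); SVD([r₁ r₂ r₃]) → R = UVᵀ:
  R  [+0.96017 -0.04761 -0.27532]
  R  [+0.03303 +0.99781 -0.05737]
  R  [+0.27744 +0.04600 +0.95964]
t = (-0.09708, +0.03191, +0.94688) m
tr R = 2.917621; θ = arccos((tr R − 1)/2) = 0.288012 rad = 16.502°
axis k = ((R−Rᵀ)₃₂, (R−Rᵀ)₁₃, (R−Rᵀ)₂₁) / (2 sinθ) = (+0.181957, -0.973006, +0.141953)
rvec = θ·k = (+0.052406, -0.280238, +0.040884)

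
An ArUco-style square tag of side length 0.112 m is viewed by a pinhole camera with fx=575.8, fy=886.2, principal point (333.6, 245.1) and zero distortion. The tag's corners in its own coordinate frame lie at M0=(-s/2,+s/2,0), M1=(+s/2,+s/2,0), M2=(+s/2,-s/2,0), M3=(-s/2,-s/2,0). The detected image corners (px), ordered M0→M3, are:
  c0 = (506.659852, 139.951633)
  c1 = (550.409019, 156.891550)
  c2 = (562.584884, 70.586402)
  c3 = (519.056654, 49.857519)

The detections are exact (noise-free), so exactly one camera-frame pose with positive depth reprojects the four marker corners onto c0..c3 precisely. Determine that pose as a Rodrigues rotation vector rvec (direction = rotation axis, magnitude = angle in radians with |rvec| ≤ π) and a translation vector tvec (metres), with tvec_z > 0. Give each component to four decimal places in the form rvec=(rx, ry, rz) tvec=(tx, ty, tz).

Intrinsics K: fx=575.8, fy=886.2, cx=333.6, cy=245.1
Marker side s = 0.112 m; corners in marker frame (Z=0):
  M0 = (-0.0560, +0.0560, 0)
  M1 = (+0.0560, +0.0560, 0)
  M2 = (+0.0560, -0.0560, 0)
  M3 = (-0.0560, -0.0560, 0)
Detected image corners:
  c0 = (506.659852, 139.951633) px
  c1 = (550.409019, 156.891550) px
  c2 = (562.584884, 70.586402) px
  c3 = (519.056654, 49.857519) px
Planar DLT: solve 8×8 A·h = b for H (H[2,2]=1):
  H  [+587.95449 -78.01224 +535.11044]
  H  [+206.80270 +793.32389 +104.66365]
  H  [+0.37092 +0.05923 +1.00000]
B = K⁻¹H; ‖b₁‖=0.897028, ‖b₂‖=0.897028; λ = 2/(‖b₁‖+‖b₂‖) = 1.114793, sign → tz>0 ⇒ λ=+1.114793
r₁ = λ·B[:,0] = (+0.89876,+0.14579,+0.41349); r₂ = λ·B[:,1] = (-0.18929,+0.97970,+0.06602)
r₃ = r₁×r₂ = (-0.39547,-0.13761,+0.90811); SVD([r₁ r₂ r₃]) → R = UVᵀ:
  R  [+0.89876 -0.18929 -0.39547]
  R  [+0.14579 +0.97970 -0.13761]
  R  [+0.41349 +0.06602 +0.90811]
t = (+0.39014, -0.17666, +1.11479) m
tr R = 2.786569; θ = arccos((tr R − 1)/2) = 0.466196 rad = 26.711°
axis k = ((R−Rᵀ)₃₂, (R−Rᵀ)₁₃, (R−Rᵀ)₂₁) / (2 sinθ) = (+0.226517, -0.899869, +0.372727)
rvec = θ·k = (+0.105601, -0.419516, +0.173764)

rvec=(0.1056, -0.4195, 0.1738) tvec=(0.3901, -0.1767, 1.1148)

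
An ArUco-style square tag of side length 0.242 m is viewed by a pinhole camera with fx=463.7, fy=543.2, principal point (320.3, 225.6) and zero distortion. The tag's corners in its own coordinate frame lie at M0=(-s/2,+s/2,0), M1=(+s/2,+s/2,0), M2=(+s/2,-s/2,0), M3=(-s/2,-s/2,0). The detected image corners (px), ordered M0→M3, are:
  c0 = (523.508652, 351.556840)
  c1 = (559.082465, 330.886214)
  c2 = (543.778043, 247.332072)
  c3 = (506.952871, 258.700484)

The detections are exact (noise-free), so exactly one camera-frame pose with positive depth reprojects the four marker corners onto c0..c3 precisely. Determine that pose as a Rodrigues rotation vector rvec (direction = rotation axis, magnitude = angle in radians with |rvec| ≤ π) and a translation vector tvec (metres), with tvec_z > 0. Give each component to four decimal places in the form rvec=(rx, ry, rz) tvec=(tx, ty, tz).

rvec=(-0.1261, -0.6788, -0.1500) tvec=(0.6828, 0.1931, 1.4801)

Intrinsics K: fx=463.7, fy=543.2, cx=320.3, cy=225.6
Marker side s = 0.242 m; corners in marker frame (Z=0):
  M0 = (-0.1210, +0.1210, 0)
  M1 = (+0.1210, +0.1210, 0)
  M2 = (+0.1210, -0.1210, 0)
  M3 = (-0.1210, -0.1210, 0)
Detected image corners:
  c0 = (523.508652, 351.556840) px
  c1 = (559.082465, 330.886214) px
  c2 = (543.778043, 247.332072) px
  c3 = (506.952871, 258.700484) px
Planar DLT: solve 8×8 A·h = b for H (H[2,2]=1):
  H  [+377.62983 +41.52826 +534.22323]
  H  [+60.94527 +350.02793 +296.46273]
  H  [+0.42756 -0.04531 +1.00000]
B = K⁻¹H; ‖b₁‖=0.675642, ‖b₂‖=0.675642; λ = 2/(‖b₁‖+‖b₂‖) = 1.480074, sign → tz>0 ⇒ λ=+1.480074
r₁ = λ·B[:,0] = (+0.76823,-0.09676,+0.63282); r₂ = λ·B[:,1] = (+0.17888,+0.98158,-0.06706)
r₃ = r₁×r₂ = (-0.61468,+0.16471,+0.77139); SVD([r₁ r₂ r₃]) → R = UVᵀ:
  R  [+0.76823 +0.17888 -0.61468]
  R  [-0.09676 +0.98158 +0.16471]
  R  [+0.63282 -0.06706 +0.77139]
t = (+0.68282, +0.19308, +1.48007) m
tr R = 2.521201; θ = arccos((tr R − 1)/2) = 0.706559 rad = 40.483°
axis k = ((R−Rᵀ)₃₂, (R−Rᵀ)₁₃, (R−Rᵀ)₂₁) / (2 sinθ) = (-0.178503, -0.960767, -0.212283)
rvec = θ·k = (-0.126123, -0.678838, -0.149991)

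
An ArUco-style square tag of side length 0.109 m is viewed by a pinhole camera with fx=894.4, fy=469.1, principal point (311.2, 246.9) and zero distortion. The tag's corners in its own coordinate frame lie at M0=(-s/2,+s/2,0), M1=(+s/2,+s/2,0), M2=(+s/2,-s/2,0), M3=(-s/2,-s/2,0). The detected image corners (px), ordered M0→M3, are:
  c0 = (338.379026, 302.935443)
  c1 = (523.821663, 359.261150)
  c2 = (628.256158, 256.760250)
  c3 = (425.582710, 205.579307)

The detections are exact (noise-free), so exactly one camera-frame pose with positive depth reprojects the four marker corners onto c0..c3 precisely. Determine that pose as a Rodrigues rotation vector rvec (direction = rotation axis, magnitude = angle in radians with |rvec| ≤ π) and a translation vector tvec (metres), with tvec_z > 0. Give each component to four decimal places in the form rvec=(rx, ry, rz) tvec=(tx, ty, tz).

Intrinsics K: fx=894.4, fy=469.1, cx=311.2, cy=246.9
Marker side s = 0.109 m; corners in marker frame (Z=0):
  M0 = (-0.0545, +0.0545, 0)
  M1 = (+0.0545, +0.0545, 0)
  M2 = (+0.0545, -0.0545, 0)
  M3 = (-0.0545, -0.0545, 0)
Detected image corners:
  c0 = (338.379026, 302.935443) px
  c1 = (523.821663, 359.261150) px
  c2 = (628.256158, 256.760250) px
  c3 = (425.582710, 205.579307) px
Planar DLT: solve 8×8 A·h = b for H (H[2,2]=1):
  H  [+1433.75188 -655.93127 +474.00599]
  H  [+291.48188 +1044.99521 +281.33111]
  H  [-0.71944 +0.45937 +1.00000]
B = K⁻¹H; ‖b₁‖=2.225436, ‖b₂‖=2.225436; λ = 2/(‖b₁‖+‖b₂‖) = 0.449350, sign → tz>0 ⇒ λ=+0.449350
r₁ = λ·B[:,0] = (+0.83281,+0.44936,-0.32328); r₂ = λ·B[:,1] = (-0.40136,+0.89236,+0.20642)
r₃ = r₁×r₂ = (+0.38124,-0.04215,+0.92352); SVD([r₁ r₂ r₃]) → R = UVᵀ:
  R  [+0.83281 -0.40136 +0.38124]
  R  [+0.44936 +0.89236 -0.04215]
  R  [-0.32328 +0.20642 +0.92352]
t = (+0.08179, +0.03298, +0.44935) m
tr R = 2.648676; θ = arccos((tr R − 1)/2) = 0.601764 rad = 34.479°
axis k = ((R−Rᵀ)₃₂, (R−Rᵀ)₁₃, (R−Rᵀ)₂₁) / (2 sinθ) = (+0.219549, +0.622257, +0.751395)
rvec = θ·k = (+0.132117, +0.374452, +0.452162)

rvec=(0.1321, 0.3745, 0.4522) tvec=(0.0818, 0.0330, 0.4494)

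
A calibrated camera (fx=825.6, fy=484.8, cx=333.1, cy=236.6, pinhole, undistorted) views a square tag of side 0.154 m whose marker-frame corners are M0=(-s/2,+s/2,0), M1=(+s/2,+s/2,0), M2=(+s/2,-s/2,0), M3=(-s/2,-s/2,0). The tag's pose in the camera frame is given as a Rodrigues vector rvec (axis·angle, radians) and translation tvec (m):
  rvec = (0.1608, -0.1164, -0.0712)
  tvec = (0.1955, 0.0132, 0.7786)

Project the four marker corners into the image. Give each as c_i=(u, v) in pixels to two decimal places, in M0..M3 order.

c0=(463.82, 295.55) c1=(618.58, 286.83) c2=(617.80, 193.55) c3=(457.88, 200.47)

Intrinsics K: fx=825.6, fy=484.8, cx=333.1, cy=236.6
Marker side s = 0.154 m; corners in marker frame (Z=0):
  M0 = (-0.0770, +0.0770, 0)
  M1 = (+0.0770, +0.0770, 0)
  M2 = (+0.0770, -0.0770, 0)
  M3 = (-0.0770, -0.0770, 0)
rvec = (0.1608, -0.1164, -0.0712), |rvec| = θ = 0.21089 rad = 12.083°
Rodrigues: sinθ=0.20933, 1−cosθ=0.02216; R = I + sinθ·[k]× + (1−cosθ)·[k]×²:
    [+0.99073 +0.06135 -0.12124]
    [-0.08000 +0.98459 -0.15548]
    [+0.10984 +0.16374 +0.98037]
t = (0.1955, 0.0132, 0.7786) m
M0: Pc = R·M0+t = (+0.12394, +0.09517, +0.78275); u = 825.6·(+0.12394)/0.78275 + 333.1 = 463.8227, v = 484.8·(+0.09517)/0.78275 + 236.6 = 295.5462
M1: Pc = R·M1+t = (+0.27651, +0.08285, +0.79967); u = 825.6·(+0.27651)/0.79967 + 333.1 = 618.5775, v = 484.8·(+0.08285)/0.79967 + 236.6 = 286.8305
M2: Pc = R·M2+t = (+0.26706, -0.06877, +0.77445); u = 825.6·(+0.26706)/0.77445 + 333.1 = 617.8007, v = 484.8·(-0.06877)/0.77445 + 236.6 = 193.5482
M3: Pc = R·M3+t = (+0.11449, -0.05645, +0.75753); u = 825.6·(+0.11449)/0.75753 + 333.1 = 457.8773, v = 484.8·(-0.05645)/0.75753 + 236.6 = 200.4711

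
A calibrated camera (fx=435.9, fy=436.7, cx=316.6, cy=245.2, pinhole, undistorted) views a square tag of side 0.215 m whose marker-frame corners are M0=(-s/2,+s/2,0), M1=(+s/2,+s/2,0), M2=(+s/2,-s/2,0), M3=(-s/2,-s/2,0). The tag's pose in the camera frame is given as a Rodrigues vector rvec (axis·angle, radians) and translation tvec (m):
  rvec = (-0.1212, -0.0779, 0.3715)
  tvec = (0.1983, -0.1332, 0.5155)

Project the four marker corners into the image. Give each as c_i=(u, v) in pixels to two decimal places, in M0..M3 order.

c0=(369.43, 180.70) c1=(539.92, 250.01) c2=(590.56, 87.63) c3=(430.43, 18.51)

Intrinsics K: fx=435.9, fy=436.7, cx=316.6, cy=245.2
Marker side s = 0.215 m; corners in marker frame (Z=0):
  M0 = (-0.1075, +0.1075, 0)
  M1 = (+0.1075, +0.1075, 0)
  M2 = (+0.1075, -0.1075, 0)
  M3 = (-0.1075, -0.1075, 0)
rvec = (-0.1212, -0.0779, 0.3715), |rvec| = θ = 0.39846 rad = 22.830°
Rodrigues: sinθ=0.38800, 1−cosθ=0.07834; R = I + sinθ·[k]× + (1−cosθ)·[k]×²:
    [+0.92891 -0.35709 -0.09807]
    [+0.36641 +0.92465 +0.10374]
    [+0.05364 -0.13230 +0.98976]
t = (0.1983, -0.1332, 0.5155) m
M0: Pc = R·M0+t = (+0.06006, -0.07319, +0.49551); u = 435.9·(+0.06006)/0.49551 + 316.6 = 369.4305, v = 436.7·(-0.07319)/0.49551 + 245.2 = 180.6983
M1: Pc = R·M1+t = (+0.25977, +0.00559, +0.50704); u = 435.9·(+0.25977)/0.50704 + 316.6 = 539.9218, v = 436.7·(+0.00559)/0.50704 + 245.2 = 250.0136
M2: Pc = R·M2+t = (+0.33654, -0.19321, +0.53549); u = 435.9·(+0.33654)/0.53549 + 316.6 = 590.5553, v = 436.7·(-0.19321)/0.53549 + 245.2 = 87.6325
M3: Pc = R·M3+t = (+0.13683, -0.27199, +0.52396); u = 435.9·(+0.13683)/0.52396 + 316.6 = 430.4339, v = 436.7·(-0.27199)/0.52396 + 245.2 = 18.5062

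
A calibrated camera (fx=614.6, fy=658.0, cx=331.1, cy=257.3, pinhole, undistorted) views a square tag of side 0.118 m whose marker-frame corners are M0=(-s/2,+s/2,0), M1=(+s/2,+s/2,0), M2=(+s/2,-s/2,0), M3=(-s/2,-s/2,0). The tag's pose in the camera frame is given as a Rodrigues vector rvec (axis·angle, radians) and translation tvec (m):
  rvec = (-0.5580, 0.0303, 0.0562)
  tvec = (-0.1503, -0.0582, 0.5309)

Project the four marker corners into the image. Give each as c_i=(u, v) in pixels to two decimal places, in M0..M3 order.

Intrinsics K: fx=614.6, fy=658.0, cx=331.1, cy=257.3
Marker side s = 0.118 m; corners in marker frame (Z=0):
  M0 = (-0.0590, +0.0590, 0)
  M1 = (+0.0590, +0.0590, 0)
  M2 = (+0.0590, -0.0590, 0)
  M3 = (-0.0590, -0.0590, 0)
rvec = (-0.5580, 0.0303, 0.0562), |rvec| = θ = 0.56164 rad = 32.180°
Rodrigues: sinθ=0.53258, 1−cosθ=0.15362; R = I + sinθ·[k]× + (1−cosθ)·[k]×²:
    [+0.99801 -0.06153 +0.01346]
    [+0.04506 +0.84683 +0.52995]
    [-0.04400 -0.52829 +0.84792]
t = (-0.1503, -0.0582, 0.5309) m
M0: Pc = R·M0+t = (-0.21281, -0.01090, +0.50233); u = 614.6·(-0.21281)/0.50233 + 331.1 = 70.7222, v = 658.0·(-0.01090)/0.50233 + 257.3 = 243.0280
M1: Pc = R·M1+t = (-0.09505, -0.00558, +0.49713); u = 614.6·(-0.09505)/0.49713 + 331.1 = 213.5946, v = 658.0·(-0.00558)/0.49713 + 257.3 = 249.9162
M2: Pc = R·M2+t = (-0.08779, -0.10550, +0.55947); u = 614.6·(-0.08779)/0.55947 + 331.1 = 234.6629, v = 658.0·(-0.10550)/0.55947 + 257.3 = 133.2154
M3: Pc = R·M3+t = (-0.20555, -0.11082, +0.56467); u = 614.6·(-0.20555)/0.56467 + 331.1 = 107.3697, v = 658.0·(-0.11082)/0.56467 + 257.3 = 128.1608

c0=(70.72, 243.03) c1=(213.59, 249.92) c2=(234.66, 133.22) c3=(107.37, 128.16)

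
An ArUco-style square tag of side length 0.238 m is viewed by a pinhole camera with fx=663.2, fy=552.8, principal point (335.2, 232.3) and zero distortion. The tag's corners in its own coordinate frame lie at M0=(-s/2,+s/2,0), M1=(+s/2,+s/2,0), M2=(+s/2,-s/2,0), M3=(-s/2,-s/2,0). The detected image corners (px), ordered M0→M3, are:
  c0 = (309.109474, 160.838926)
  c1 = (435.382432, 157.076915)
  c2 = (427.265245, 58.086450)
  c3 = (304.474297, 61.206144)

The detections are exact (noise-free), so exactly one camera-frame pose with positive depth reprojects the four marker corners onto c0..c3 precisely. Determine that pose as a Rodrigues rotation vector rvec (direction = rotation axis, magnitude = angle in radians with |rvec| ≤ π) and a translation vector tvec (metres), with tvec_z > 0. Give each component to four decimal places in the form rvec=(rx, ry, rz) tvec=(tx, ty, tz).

Intrinsics K: fx=663.2, fy=552.8, cx=335.2, cy=232.3
Marker side s = 0.238 m; corners in marker frame (Z=0):
  M0 = (-0.1190, +0.1190, 0)
  M1 = (+0.1190, +0.1190, 0)
  M2 = (+0.1190, -0.1190, 0)
  M3 = (-0.1190, -0.1190, 0)
Detected image corners:
  c0 = (309.109474, 160.838926) px
  c1 = (435.382432, 157.076915) px
  c2 = (427.265245, 58.086450) px
  c3 = (304.474297, 61.206144) px
Planar DLT: solve 8×8 A·h = b for H (H[2,2]=1):
  H  [+531.65210 -16.98281 +369.18374]
  H  [-11.91738 +404.30189 +108.59620]
  H  [+0.02306 -0.11866 +1.00000]
B = K⁻¹H; ‖b₁‖=0.790944, ‖b₂‖=0.790944; λ = 2/(‖b₁‖+‖b₂‖) = 1.264312, sign → tz>0 ⇒ λ=+1.264312
r₁ = λ·B[:,0] = (+0.99879,-0.03951,+0.02916); r₂ = λ·B[:,1] = (+0.04345,+0.98773,-0.15003)
r₃ = r₁×r₂ = (-0.02287,+0.15111,+0.98825); SVD([r₁ r₂ r₃]) → R = UVᵀ:
  R  [+0.99879 +0.04345 -0.02287]
  R  [-0.03951 +0.98773 +0.15111]
  R  [+0.02916 -0.15003 +0.98825]
t = (+0.06479, -0.28292, +1.26431) m
tr R = 2.974772; θ = arccos((tr R − 1)/2) = 0.159001 rad = 9.110°
axis k = ((R−Rᵀ)₃₂, (R−Rᵀ)₁₃, (R−Rᵀ)₂₁) / (2 sinθ) = (-0.950979, -0.164320, -0.261989)
rvec = θ·k = (-0.151207, -0.026127, -0.041656)

rvec=(-0.1512, -0.0261, -0.0417) tvec=(0.0648, -0.2829, 1.2643)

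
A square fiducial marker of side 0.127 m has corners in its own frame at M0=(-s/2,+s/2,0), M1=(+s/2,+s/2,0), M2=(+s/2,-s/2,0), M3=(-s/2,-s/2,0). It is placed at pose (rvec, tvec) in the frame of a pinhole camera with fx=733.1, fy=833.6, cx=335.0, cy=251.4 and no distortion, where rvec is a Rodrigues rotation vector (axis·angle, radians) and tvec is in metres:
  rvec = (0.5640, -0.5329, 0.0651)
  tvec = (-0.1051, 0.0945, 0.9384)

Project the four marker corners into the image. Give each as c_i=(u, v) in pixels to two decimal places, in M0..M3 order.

Intrinsics K: fx=733.1, fy=833.6, cx=335.0, cy=251.4
Marker side s = 0.127 m; corners in marker frame (Z=0):
  M0 = (-0.0635, +0.0635, 0)
  M1 = (+0.0635, +0.0635, 0)
  M2 = (+0.0635, -0.0635, 0)
  M3 = (-0.0635, -0.0635, 0)
rvec = (0.5640, -0.5329, 0.0651), |rvec| = θ = 0.77866 rad = 44.614°
Rodrigues: sinθ=0.70233, 1−cosθ=0.28815; R = I + sinθ·[k]× + (1−cosθ)·[k]×²:
    [+0.86303 -0.20155 -0.46321]
    [-0.08412 +0.84681 -0.52520]
    [+0.49811 +0.49222 +0.71387]
t = (-0.1051, 0.0945, 0.9384) m
M0: Pc = R·M0+t = (-0.17270, +0.15361, +0.93803); u = 733.1·(-0.17270)/0.93803 + 335.0 = 200.0283, v = 833.6·(+0.15361)/0.93803 + 251.4 = 387.9130
M1: Pc = R·M1+t = (-0.06310, +0.14293, +1.00129); u = 733.1·(-0.06310)/1.00129 + 335.0 = 288.8033, v = 833.6·(+0.14293)/1.00129 + 251.4 = 370.3944
M2: Pc = R·M2+t = (-0.03750, +0.03539, +0.93877); u = 733.1·(-0.03750)/0.93877 + 335.0 = 305.7164, v = 833.6·(+0.03539)/0.93877 + 251.4 = 282.8214
M3: Pc = R·M3+t = (-0.14710, +0.04607, +0.87551); u = 733.1·(-0.14710)/0.87551 + 335.0 = 211.8249, v = 833.6·(+0.04607)/0.87551 + 251.4 = 295.2634

c0=(200.03, 387.91) c1=(288.80, 370.39) c2=(305.72, 282.82) c3=(211.82, 295.26)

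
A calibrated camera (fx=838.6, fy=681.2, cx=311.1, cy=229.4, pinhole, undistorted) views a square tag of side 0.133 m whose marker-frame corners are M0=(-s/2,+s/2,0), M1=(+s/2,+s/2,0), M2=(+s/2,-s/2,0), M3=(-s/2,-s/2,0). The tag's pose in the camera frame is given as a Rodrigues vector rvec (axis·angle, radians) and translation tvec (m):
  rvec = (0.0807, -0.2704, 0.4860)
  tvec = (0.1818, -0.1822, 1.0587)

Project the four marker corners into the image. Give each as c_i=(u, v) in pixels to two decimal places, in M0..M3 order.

Intrinsics K: fx=838.6, fy=681.2, cx=311.1, cy=229.4
Marker side s = 0.133 m; corners in marker frame (Z=0):
  M0 = (-0.0665, +0.0665, 0)
  M1 = (+0.0665, +0.0665, 0)
  M2 = (+0.0665, -0.0665, 0)
  M3 = (-0.0665, -0.0665, 0)
rvec = (0.0807, -0.2704, 0.4860), |rvec| = θ = 0.56198 rad = 32.199°
Rodrigues: sinθ=0.53287, 1−cosθ=0.15380; R = I + sinθ·[k]× + (1−cosθ)·[k]×²:
    [+0.84937 -0.47145 -0.23729]
    [+0.45019 +0.88181 -0.14051]
    [+0.27549 +0.01252 +0.96122]
t = (0.1818, -0.1822, 1.0587) m
M0: Pc = R·M0+t = (+0.09397, -0.15350, +1.04121); u = 838.6·(+0.09397)/1.04121 + 311.1 = 386.7806, v = 681.2·(-0.15350)/1.04121 + 229.4 = 128.9761
M1: Pc = R·M1+t = (+0.20693, -0.09362, +1.07785); u = 838.6·(+0.20693)/1.07785 + 311.1 = 472.0990, v = 681.2·(-0.09362)/1.07785 + 229.4 = 170.2311
M2: Pc = R·M2+t = (+0.26963, -0.21090, +1.07619); u = 838.6·(+0.26963)/1.07619 + 311.1 = 521.2078, v = 681.2·(-0.21090)/1.07619 + 229.4 = 95.9040
M3: Pc = R·M3+t = (+0.15667, -0.27078, +1.03955); u = 838.6·(+0.15667)/1.03955 + 311.1 = 437.4836, v = 681.2·(-0.27078)/1.03955 + 229.4 = 51.9632

c0=(386.78, 128.98) c1=(472.10, 170.23) c2=(521.21, 95.90) c3=(437.48, 51.96)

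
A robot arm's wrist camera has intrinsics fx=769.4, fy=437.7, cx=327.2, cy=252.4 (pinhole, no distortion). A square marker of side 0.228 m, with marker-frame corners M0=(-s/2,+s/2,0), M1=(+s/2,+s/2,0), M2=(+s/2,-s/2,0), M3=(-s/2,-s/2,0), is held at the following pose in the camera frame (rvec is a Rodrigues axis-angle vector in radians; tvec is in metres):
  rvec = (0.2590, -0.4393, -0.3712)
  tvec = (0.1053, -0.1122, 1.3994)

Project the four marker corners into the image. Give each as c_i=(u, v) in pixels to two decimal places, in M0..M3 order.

c0=(350.83, 263.81) c1=(449.24, 236.01) c2=(419.12, 171.13) c3=(313.37, 196.39)

Intrinsics K: fx=769.4, fy=437.7, cx=327.2, cy=252.4
Marker side s = 0.228 m; corners in marker frame (Z=0):
  M0 = (-0.1140, +0.1140, 0)
  M1 = (+0.1140, +0.1140, 0)
  M2 = (+0.1140, -0.1140, 0)
  M3 = (-0.1140, -0.1140, 0)
rvec = (0.2590, -0.4393, -0.3712), |rvec| = θ = 0.63076 rad = 36.140°
Rodrigues: sinθ=0.58976, 1−cosθ=0.19242; R = I + sinθ·[k]× + (1−cosθ)·[k]×²:
    [+0.84002 +0.29204 -0.45724]
    [-0.40210 +0.90092 -0.16330]
    [+0.36425 +0.32103 +0.87422]
t = (0.1053, -0.1122, 1.3994) m
M0: Pc = R·M0+t = (+0.04283, +0.03634, +1.39447); u = 769.4·(+0.04283)/1.39447 + 327.2 = 350.8315, v = 437.7·(+0.03634)/1.39447 + 252.4 = 263.8076
M1: Pc = R·M1+t = (+0.23436, -0.05533, +1.47752); u = 769.4·(+0.23436)/1.47752 + 327.2 = 449.2376, v = 437.7·(-0.05533)/1.47752 + 252.4 = 236.0076
M2: Pc = R·M2+t = (+0.16777, -0.26074, +1.40433); u = 769.4·(+0.16777)/1.40433 + 327.2 = 419.1175, v = 437.7·(-0.26074)/1.40433 + 252.4 = 171.1315
M3: Pc = R·M3+t = (-0.02376, -0.16907, +1.32128); u = 769.4·(-0.02376)/1.32128 + 327.2 = 313.3667, v = 437.7·(-0.16907)/1.32128 + 252.4 = 196.3938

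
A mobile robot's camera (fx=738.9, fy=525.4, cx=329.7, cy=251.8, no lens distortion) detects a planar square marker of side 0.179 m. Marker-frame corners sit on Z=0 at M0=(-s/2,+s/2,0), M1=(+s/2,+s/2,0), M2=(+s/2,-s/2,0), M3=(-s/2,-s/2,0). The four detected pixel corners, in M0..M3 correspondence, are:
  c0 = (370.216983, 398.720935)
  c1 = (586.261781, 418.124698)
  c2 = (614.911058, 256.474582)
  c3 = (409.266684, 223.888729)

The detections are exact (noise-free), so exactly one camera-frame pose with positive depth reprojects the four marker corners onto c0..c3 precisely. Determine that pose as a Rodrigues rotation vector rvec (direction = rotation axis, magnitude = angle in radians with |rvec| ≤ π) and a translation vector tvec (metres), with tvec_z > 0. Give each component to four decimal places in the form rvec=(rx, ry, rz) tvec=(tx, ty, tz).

rvec=(-0.0886, -0.2744, 0.1822) tvec=(0.1283, 0.0759, 0.5572)

Intrinsics K: fx=738.9, fy=525.4, cx=329.7, cy=251.8
Marker side s = 0.179 m; corners in marker frame (Z=0):
  M0 = (-0.0895, +0.0895, 0)
  M1 = (+0.0895, +0.0895, 0)
  M2 = (+0.0895, -0.0895, 0)
  M3 = (-0.0895, -0.0895, 0)
Detected image corners:
  c0 = (370.216983, 398.720935) px
  c1 = (586.261781, 418.124698) px
  c2 = (614.911058, 256.474582) px
  c3 = (409.266684, 223.888729) px
Planar DLT: solve 8×8 A·h = b for H (H[2,2]=1):
  H  [+1409.45310 -287.08093 +499.88967]
  H  [+297.87508 +873.38275 +323.33919]
  H  [+0.46868 -0.20033 +1.00000]
B = K⁻¹H; ‖b₁‖=1.794808, ‖b₂‖=1.794808; λ = 2/(‖b₁‖+‖b₂‖) = 0.557163, sign → tz>0 ⇒ λ=+0.557163
r₁ = λ·B[:,0] = (+0.94627,+0.19074,+0.26113); r₂ = λ·B[:,1] = (-0.16667,+0.97968,-0.11162)
r₃ = r₁×r₂ = (-0.27711,+0.06210,+0.95883); SVD([r₁ r₂ r₃]) → R = UVᵀ:
  R  [+0.94627 -0.16667 -0.27711]
  R  [+0.19074 +0.97968 +0.06210]
  R  [+0.26113 -0.11162 +0.95883]
t = (+0.12833, +0.07586, +0.55716) m
tr R = 2.884777; θ = arccos((tr R − 1)/2) = 0.341096 rad = 19.543°
axis k = ((R−Rᵀ)₃₂, (R−Rᵀ)₁₃, (R−Rᵀ)₂₁) / (2 sinθ) = (-0.259647, -0.804494, +0.534204)
rvec = θ·k = (-0.088565, -0.274410, +0.182215)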